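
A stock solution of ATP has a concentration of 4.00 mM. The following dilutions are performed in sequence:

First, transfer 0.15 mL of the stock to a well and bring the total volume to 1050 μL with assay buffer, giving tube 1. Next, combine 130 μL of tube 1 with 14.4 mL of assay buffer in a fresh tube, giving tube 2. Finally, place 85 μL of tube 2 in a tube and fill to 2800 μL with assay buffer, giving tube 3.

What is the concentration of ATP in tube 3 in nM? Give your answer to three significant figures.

155 nM

Step 1: 0.15 mL brought to 1050 μL → factor 1.05/0.15 = 7
Step 2: 130 μL + 14.4 mL = 14530 μL total → factor 14530/130 = 111.77
Step 3: 85 μL brought to 2800 μL → factor 2800/85 = 32.941
Overall dilution factor = 7 × 111.77 × 32.941 = 25773
Final = 4.00 mM / 25773 = 0.0001552 mM = 155 nM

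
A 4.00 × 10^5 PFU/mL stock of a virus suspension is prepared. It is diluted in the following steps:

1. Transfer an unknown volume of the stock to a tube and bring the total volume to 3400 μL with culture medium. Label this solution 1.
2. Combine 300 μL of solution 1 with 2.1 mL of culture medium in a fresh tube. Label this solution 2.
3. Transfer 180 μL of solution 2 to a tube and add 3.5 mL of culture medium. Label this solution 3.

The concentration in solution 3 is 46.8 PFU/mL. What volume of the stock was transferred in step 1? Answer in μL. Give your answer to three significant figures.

Step 1: v brought to 3400 μL → factor = 3400 μL/v
Step 2: 300 μL + 2.1 mL = 2400 μL total → factor 2400/300 = 8
Step 3: 180 μL + 3.5 mL = 3680 μL total → factor 3680/180 = 20.444
Product of known-step factors = 163.56
Overall factor = 4.00 × 10^5 PFU/mL / (46.8 PFU/mL) = 8547
Step-1 factor = 8547 / 163.56 = 52.258
v = 3400 μL / 52.258 = 65.1 μL

65.1 μL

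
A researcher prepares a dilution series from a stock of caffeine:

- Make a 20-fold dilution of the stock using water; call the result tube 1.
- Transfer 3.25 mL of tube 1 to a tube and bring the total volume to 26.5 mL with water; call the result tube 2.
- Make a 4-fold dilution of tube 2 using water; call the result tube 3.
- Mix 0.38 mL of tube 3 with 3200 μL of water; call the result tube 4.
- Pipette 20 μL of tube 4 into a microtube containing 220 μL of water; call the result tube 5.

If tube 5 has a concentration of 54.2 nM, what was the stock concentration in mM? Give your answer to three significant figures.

4.00 mM

Step 1: 20-fold → factor 20
Step 2: 3.25 mL brought to 26.5 mL → factor 26.5/3.25 = 8.1538
Step 3: 4-fold → factor 4
Step 4: 0.38 mL + 3200 μL = 3.58 mL total → factor 3.58/0.38 = 9.4211
Step 5: 20 μL + 220 μL = 240 μL total → factor 240/20 = 12
Overall dilution factor = 20 × 8.1538 × 4 × 9.4211 × 12 = 73745
Stock = 54.2 nM × 73745 = 3.997 × 10^6 nM = 4.00 mM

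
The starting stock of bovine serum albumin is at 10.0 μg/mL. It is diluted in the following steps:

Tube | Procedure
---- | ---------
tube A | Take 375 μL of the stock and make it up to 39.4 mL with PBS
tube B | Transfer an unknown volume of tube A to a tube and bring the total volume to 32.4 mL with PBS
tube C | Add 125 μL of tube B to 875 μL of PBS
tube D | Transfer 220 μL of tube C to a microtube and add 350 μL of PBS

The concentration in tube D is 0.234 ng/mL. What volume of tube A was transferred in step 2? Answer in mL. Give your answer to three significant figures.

1.65 mL

Step 1: 375 μL brought to 39.4 mL → factor 39400/375 = 105.07
Step 2: v brought to 32.4 mL → factor = 32.4 mL/v
Step 3: 125 μL + 875 μL = 1000 μL total → factor 1000/125 = 8
Step 4: 220 μL + 350 μL = 570 μL total → factor 570/220 = 2.5909
Product of known-step factors = 2177.7
Overall factor = 10.0 μg/mL / (0.234 ng/mL) = 42735
Step-2 factor = 42735 / 2177.7 = 19.624
v = 32.4 mL / 19.624 = 1.65 mL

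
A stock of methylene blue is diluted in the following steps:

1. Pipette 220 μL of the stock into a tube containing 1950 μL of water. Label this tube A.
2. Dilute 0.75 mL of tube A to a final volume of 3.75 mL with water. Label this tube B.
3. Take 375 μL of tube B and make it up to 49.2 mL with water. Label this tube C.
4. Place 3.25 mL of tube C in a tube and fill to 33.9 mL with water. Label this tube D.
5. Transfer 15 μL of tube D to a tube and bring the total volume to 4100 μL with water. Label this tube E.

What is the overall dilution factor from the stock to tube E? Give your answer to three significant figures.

Step 1: 220 μL + 1950 μL = 2170 μL total → factor 2170/220 = 9.8636
Step 2: 0.75 mL brought to 3.75 mL → factor 3.75/0.75 = 5
Step 3: 375 μL brought to 49.2 mL → factor 49200/375 = 131.2
Step 4: 3.25 mL brought to 33.9 mL → factor 33.9/3.25 = 10.431
Step 5: 15 μL brought to 4100 μL → factor 4100/15 = 273.33
Overall dilution factor = 9.8636 × 5 × 131.2 × 10.431 × 273.33 = 1.8448 × 10^7

1.84 × 10^7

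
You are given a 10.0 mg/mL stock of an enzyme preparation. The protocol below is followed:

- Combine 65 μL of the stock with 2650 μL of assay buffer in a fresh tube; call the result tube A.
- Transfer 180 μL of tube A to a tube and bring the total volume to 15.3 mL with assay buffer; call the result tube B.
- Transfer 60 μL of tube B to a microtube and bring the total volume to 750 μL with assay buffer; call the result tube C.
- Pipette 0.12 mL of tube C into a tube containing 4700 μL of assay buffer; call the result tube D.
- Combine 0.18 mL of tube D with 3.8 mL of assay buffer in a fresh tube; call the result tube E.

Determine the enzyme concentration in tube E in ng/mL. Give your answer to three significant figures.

Step 1: 65 μL + 2650 μL = 2715 μL total → factor 2715/65 = 41.769
Step 2: 180 μL brought to 15.3 mL → factor 15300/180 = 85
Step 3: 60 μL brought to 750 μL → factor 750/60 = 12.5
Step 4: 0.12 mL + 4700 μL = 4.82 mL total → factor 4.82/0.12 = 40.167
Step 5: 0.18 mL + 3.8 mL = 3.98 mL total → factor 3.98/0.18 = 22.111
Overall dilution factor = 41.769 × 85 × 12.5 × 40.167 × 22.111 = 3.9415 × 10^7
Final = 10.0 mg/mL / 3.9415 × 10^7 = 2.537 × 10^-7 mg/mL = 0.254 ng/mL

0.254 ng/mL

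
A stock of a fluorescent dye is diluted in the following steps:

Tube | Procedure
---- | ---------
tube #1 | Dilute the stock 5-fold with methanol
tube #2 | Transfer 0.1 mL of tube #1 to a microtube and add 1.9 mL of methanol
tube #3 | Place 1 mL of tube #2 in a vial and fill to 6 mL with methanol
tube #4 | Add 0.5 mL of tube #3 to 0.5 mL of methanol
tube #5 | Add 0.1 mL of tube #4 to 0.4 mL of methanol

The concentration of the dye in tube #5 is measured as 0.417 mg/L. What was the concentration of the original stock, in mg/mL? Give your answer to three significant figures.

2.50 mg/mL

Step 1: 5-fold → factor 5
Step 2: 0.1 mL + 1.9 mL = 2 mL total → factor 2/0.1 = 20
Step 3: 1 mL brought to 6 mL → factor 6/1 = 6
Step 4: 0.5 mL + 0.5 mL = 1 mL total → factor 1/0.5 = 2
Step 5: 0.1 mL + 0.4 mL = 0.5 mL total → factor 0.5/0.1 = 5
Overall dilution factor = 5 × 20 × 6 × 2 × 5 = 6000
Stock = 0.417 mg/L × 6000 = 2502 mg/L = 2.50 mg/mL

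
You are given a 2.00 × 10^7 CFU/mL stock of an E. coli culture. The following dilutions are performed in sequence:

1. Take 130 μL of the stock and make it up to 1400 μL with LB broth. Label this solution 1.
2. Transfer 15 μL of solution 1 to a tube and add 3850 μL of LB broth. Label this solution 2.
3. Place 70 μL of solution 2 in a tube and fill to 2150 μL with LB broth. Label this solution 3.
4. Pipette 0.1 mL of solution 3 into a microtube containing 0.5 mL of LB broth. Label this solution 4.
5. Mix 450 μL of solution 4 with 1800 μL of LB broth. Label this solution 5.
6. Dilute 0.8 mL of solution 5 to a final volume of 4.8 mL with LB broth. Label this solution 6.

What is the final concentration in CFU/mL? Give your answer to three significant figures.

1.30 CFU/mL

Step 1: 130 μL brought to 1400 μL → factor 1400/130 = 10.769
Step 2: 15 μL + 3850 μL = 3865 μL total → factor 3865/15 = 257.67
Step 3: 70 μL brought to 2150 μL → factor 2150/70 = 30.714
Step 4: 0.1 mL + 0.5 mL = 0.6 mL total → factor 0.6/0.1 = 6
Step 5: 450 μL + 1800 μL = 2250 μL total → factor 2250/450 = 5
Step 6: 0.8 mL brought to 4.8 mL → factor 4.8/0.8 = 6
Overall dilution factor = 10.769 × 257.67 × 30.714 × 6 × 5 × 6 = 1.5341 × 10^7
Final = 2.00 × 10^7 CFU/mL / 1.5341 × 10^7 = 1.30 CFU/mL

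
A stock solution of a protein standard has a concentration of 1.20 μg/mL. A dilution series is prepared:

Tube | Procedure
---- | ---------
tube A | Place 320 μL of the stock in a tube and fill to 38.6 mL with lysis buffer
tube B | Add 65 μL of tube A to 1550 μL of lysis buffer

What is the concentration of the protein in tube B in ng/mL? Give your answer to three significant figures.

Step 1: 320 μL brought to 38.6 mL → factor 38600/320 = 120.62
Step 2: 65 μL + 1550 μL = 1615 μL total → factor 1615/65 = 24.846
Overall dilution factor = 120.62 × 24.846 = 2997.1
Final = 1.20 μg/mL / 2997.1 = 0.0004004 μg/mL = 0.400 ng/mL

0.400 ng/mL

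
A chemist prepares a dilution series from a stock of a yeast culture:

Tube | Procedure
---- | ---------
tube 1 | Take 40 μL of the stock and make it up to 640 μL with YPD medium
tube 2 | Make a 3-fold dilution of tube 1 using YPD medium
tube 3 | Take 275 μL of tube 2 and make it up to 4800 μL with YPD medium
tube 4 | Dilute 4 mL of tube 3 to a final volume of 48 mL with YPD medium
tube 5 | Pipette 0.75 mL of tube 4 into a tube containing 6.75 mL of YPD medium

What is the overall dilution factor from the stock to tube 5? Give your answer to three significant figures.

1.01 × 10^5

Step 1: 40 μL brought to 640 μL → factor 640/40 = 16
Step 2: 3-fold → factor 3
Step 3: 275 μL brought to 4800 μL → factor 4800/275 = 17.455
Step 4: 4 mL brought to 48 mL → factor 48/4 = 12
Step 5: 0.75 mL + 6.75 mL = 7.5 mL total → factor 7.5/0.75 = 10
Overall dilution factor = 16 × 3 × 17.455 × 12 × 10 = 1.0054 × 10^5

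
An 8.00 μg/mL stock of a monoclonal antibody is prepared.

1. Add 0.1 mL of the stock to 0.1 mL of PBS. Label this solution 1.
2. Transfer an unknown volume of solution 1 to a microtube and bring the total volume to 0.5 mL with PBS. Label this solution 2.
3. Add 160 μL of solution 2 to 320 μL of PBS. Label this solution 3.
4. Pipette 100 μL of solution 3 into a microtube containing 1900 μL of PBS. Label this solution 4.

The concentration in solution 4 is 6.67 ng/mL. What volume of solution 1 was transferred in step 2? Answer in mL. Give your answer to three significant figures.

0.0500 mL

Step 1: 0.1 mL + 0.1 mL = 0.2 mL total → factor 0.2/0.1 = 2
Step 2: v brought to 0.5 mL → factor = 0.5 mL/v
Step 3: 160 μL + 320 μL = 480 μL total → factor 480/160 = 3
Step 4: 100 μL + 1900 μL = 2000 μL total → factor 2000/100 = 20
Product of known-step factors = 120
Overall factor = 8.00 μg/mL / (6.67 ng/mL) = 1199.4
Step-2 factor = 1199.4 / 120 = 9.995
v = 0.5 mL / 9.995 = 0.0500 mL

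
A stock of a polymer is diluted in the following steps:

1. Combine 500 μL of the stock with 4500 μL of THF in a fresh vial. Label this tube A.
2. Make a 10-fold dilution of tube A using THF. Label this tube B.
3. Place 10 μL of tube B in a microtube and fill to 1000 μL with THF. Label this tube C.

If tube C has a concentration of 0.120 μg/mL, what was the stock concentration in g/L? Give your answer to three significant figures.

1.20 g/L

Step 1: 500 μL + 4500 μL = 5000 μL total → factor 5000/500 = 10
Step 2: 10-fold → factor 10
Step 3: 10 μL brought to 1000 μL → factor 1000/10 = 100
Overall dilution factor = 10 × 10 × 100 = 10000
Stock = 0.120 μg/mL × 10000 = 1200 μg/mL = 1.20 g/L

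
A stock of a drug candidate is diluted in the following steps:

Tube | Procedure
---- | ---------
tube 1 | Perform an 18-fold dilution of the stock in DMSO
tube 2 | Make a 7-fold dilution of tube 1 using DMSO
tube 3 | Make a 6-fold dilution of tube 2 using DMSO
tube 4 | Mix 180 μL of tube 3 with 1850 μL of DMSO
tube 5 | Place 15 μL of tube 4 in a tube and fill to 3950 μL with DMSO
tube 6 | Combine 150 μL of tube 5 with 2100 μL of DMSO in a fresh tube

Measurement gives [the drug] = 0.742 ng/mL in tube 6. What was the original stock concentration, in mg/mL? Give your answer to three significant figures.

25.0 mg/mL

Step 1: 18-fold → factor 18
Step 2: 7-fold → factor 7
Step 3: 6-fold → factor 6
Step 4: 180 μL + 1850 μL = 2030 μL total → factor 2030/180 = 11.278
Step 5: 15 μL brought to 3950 μL → factor 3950/15 = 263.33
Step 6: 150 μL + 2100 μL = 2250 μL total → factor 2250/150 = 15
Overall dilution factor = 18 × 7 × 6 × 11.278 × 263.33 × 15 = 3.3678 × 10^7
Stock = 0.742 ng/mL × 3.3678 × 10^7 = 2.499 × 10^7 ng/mL = 25.0 mg/mL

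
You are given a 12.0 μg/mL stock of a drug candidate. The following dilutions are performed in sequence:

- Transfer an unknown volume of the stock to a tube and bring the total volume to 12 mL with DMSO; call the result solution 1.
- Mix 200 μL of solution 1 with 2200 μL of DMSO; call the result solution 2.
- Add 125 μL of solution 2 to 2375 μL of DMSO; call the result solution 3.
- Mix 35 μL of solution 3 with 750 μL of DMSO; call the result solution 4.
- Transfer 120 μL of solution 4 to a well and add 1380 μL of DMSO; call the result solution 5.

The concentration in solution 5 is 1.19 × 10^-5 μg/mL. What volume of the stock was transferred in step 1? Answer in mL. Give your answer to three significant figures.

0.801 mL

Step 1: v brought to 12 mL → factor = 12 mL/v
Step 2: 200 μL + 2200 μL = 2400 μL total → factor 2400/200 = 12
Step 3: 125 μL + 2375 μL = 2500 μL total → factor 2500/125 = 20
Step 4: 35 μL + 750 μL = 785 μL total → factor 785/35 = 22.429
Step 5: 120 μL + 1380 μL = 1500 μL total → factor 1500/120 = 12.5
Product of known-step factors = 67286
Overall factor = 12.0 μg/mL / (1.19 × 10^-5 μg/mL) = 1.0084 × 10^6
Step-1 factor = 1.0084 × 10^6 / 67286 = 14.987
v = 12 mL / 14.987 = 0.801 mL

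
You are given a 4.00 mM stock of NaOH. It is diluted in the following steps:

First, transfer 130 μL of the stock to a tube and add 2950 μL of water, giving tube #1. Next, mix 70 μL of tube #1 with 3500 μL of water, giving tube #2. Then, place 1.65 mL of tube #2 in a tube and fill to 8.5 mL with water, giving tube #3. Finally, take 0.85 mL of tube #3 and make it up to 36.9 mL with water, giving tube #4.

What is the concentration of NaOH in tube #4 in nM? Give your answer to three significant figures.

Step 1: 130 μL + 2950 μL = 3080 μL total → factor 3080/130 = 23.692
Step 2: 70 μL + 3500 μL = 3570 μL total → factor 3570/70 = 51
Step 3: 1.65 mL brought to 8.5 mL → factor 8.5/1.65 = 5.1515
Step 4: 0.85 mL brought to 36.9 mL → factor 36.9/0.85 = 43.412
Overall dilution factor = 23.692 × 51 × 5.1515 × 43.412 = 2.7022 × 10^5
Final = 4.00 mM / 2.7022 × 10^5 = 1.480 × 10^-5 mM = 14.8 nM

14.8 nM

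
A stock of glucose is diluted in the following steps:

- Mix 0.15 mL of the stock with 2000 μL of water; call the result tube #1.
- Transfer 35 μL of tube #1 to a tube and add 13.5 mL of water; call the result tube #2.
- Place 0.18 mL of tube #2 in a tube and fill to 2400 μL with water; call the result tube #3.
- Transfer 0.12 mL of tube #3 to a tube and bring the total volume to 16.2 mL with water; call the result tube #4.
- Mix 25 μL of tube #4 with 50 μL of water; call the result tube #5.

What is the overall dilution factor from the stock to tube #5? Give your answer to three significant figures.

2.99 × 10^7

Step 1: 0.15 mL + 2000 μL = 2.15 mL total → factor 2.15/0.15 = 14.333
Step 2: 35 μL + 13.5 mL = 13535 μL total → factor 13535/35 = 386.71
Step 3: 0.18 mL brought to 2400 μL → factor 2.4/0.18 = 13.333
Step 4: 0.12 mL brought to 16.2 mL → factor 16.2/0.12 = 135
Step 5: 25 μL + 50 μL = 75 μL total → factor 75/25 = 3
Overall dilution factor = 14.333 × 386.71 × 13.333 × 135 × 3 = 2.9932 × 10^7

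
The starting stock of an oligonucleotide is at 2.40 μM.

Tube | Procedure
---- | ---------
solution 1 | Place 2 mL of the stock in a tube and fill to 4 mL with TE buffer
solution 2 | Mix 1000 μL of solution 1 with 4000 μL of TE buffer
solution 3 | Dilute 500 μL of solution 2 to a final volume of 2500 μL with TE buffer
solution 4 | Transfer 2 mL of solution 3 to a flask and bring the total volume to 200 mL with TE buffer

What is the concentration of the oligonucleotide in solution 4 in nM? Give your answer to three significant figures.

Step 1: 2 mL brought to 4 mL → factor 4/2 = 2
Step 2: 1000 μL + 4000 μL = 5000 μL total → factor 5000/1000 = 5
Step 3: 500 μL brought to 2500 μL → factor 2500/500 = 5
Step 4: 2 mL brought to 200 mL → factor 200/2 = 100
Overall dilution factor = 2 × 5 × 5 × 100 = 5000
Final = 2.40 μM / 5000 = 0.0004800 μM = 0.480 nM

0.480 nM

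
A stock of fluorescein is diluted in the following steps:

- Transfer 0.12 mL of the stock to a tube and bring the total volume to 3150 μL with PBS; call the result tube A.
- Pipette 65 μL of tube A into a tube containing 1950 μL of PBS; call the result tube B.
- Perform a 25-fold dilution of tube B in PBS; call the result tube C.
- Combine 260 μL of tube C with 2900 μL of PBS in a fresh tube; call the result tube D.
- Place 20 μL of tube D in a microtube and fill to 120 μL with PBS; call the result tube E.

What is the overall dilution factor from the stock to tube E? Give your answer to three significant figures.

Step 1: 0.12 mL brought to 3150 μL → factor 3.15/0.12 = 26.25
Step 2: 65 μL + 1950 μL = 2015 μL total → factor 2015/65 = 31
Step 3: 25-fold → factor 25
Step 4: 260 μL + 2900 μL = 3160 μL total → factor 3160/260 = 12.154
Step 5: 20 μL brought to 120 μL → factor 120/20 = 6
Overall dilution factor = 26.25 × 31 × 25 × 12.154 × 6 = 1.4835 × 10^6

1.48 × 10^6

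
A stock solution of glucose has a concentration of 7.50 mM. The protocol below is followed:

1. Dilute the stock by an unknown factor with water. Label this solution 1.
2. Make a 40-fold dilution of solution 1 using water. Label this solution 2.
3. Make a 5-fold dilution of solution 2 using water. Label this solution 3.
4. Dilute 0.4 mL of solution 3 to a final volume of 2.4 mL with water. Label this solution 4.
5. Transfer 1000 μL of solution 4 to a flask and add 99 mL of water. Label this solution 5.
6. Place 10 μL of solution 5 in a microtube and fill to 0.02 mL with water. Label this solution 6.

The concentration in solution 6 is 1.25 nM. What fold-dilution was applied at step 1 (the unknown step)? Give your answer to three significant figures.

Step 1: unknown factor x
Step 2: 40-fold → factor 40
Step 3: 5-fold → factor 5
Step 4: 0.4 mL brought to 2.4 mL → factor 2.4/0.4 = 6
Step 5: 1000 μL + 99 mL = 1 × 10^5 μL total → factor 1 × 10^5/1000 = 100
Step 6: 10 μL brought to 0.02 mL → factor 20/10 = 2
Product of known-step factors = 2.4 × 10^5
Overall factor = 7.50 mM / (1.25 nM) = 6 × 10^6
x = 6 × 10^6 / 2.4 × 10^5 = 25.0

25.0-fold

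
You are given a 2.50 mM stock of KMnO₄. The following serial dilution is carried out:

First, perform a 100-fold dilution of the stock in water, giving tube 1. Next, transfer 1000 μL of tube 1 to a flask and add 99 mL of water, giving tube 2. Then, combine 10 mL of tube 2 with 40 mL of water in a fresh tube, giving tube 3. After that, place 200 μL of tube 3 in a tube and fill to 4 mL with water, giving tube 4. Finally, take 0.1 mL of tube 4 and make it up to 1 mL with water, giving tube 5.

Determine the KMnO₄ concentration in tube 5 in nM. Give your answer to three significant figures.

0.250 nM

Step 1: 100-fold → factor 100
Step 2: 1000 μL + 99 mL = 1 × 10^5 μL total → factor 1 × 10^5/1000 = 100
Step 3: 10 mL + 40 mL = 50 mL total → factor 50/10 = 5
Step 4: 200 μL brought to 4 mL → factor 4000/200 = 20
Step 5: 0.1 mL brought to 1 mL → factor 1/0.1 = 10
Overall dilution factor = 100 × 100 × 5 × 20 × 10 = 1 × 10^7
Final = 2.50 mM / 1 × 10^7 = 2.500 × 10^-7 mM = 0.250 nM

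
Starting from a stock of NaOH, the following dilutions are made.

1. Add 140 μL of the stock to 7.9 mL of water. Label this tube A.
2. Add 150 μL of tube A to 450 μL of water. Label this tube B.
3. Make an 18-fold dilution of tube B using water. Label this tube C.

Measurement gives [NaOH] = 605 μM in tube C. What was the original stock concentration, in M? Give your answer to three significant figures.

Step 1: 140 μL + 7.9 mL = 8040 μL total → factor 8040/140 = 57.429
Step 2: 150 μL + 450 μL = 600 μL total → factor 600/150 = 4
Step 3: 18-fold → factor 18
Overall dilution factor = 57.429 × 4 × 18 = 4134.9
Stock = 605 μM × 4134.9 = 2.502 × 10^6 μM = 2.50 M

2.50 M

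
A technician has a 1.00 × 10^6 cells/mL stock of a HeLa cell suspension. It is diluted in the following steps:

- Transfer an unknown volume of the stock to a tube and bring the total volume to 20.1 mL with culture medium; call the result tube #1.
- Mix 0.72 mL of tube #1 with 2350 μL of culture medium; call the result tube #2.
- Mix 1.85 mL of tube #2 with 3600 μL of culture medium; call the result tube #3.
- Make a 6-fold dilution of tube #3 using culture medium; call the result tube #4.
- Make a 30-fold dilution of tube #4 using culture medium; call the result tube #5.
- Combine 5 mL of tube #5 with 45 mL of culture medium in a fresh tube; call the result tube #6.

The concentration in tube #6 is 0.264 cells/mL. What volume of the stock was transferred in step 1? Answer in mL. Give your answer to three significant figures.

0.120 mL

Step 1: v brought to 20.1 mL → factor = 20.1 mL/v
Step 2: 0.72 mL + 2350 μL = 3.07 mL total → factor 3.07/0.72 = 4.2639
Step 3: 1.85 mL + 3600 μL = 5.45 mL total → factor 5.45/1.85 = 2.9459
Step 4: 6-fold → factor 6
Step 5: 30-fold → factor 30
Step 6: 5 mL + 45 mL = 50 mL total → factor 50/5 = 10
Product of known-step factors = 22610
Overall factor = 1.00 × 10^6 cells/mL / (0.264 cells/mL) = 3.7879 × 10^6
Step-1 factor = 3.7879 × 10^6 / 22610 = 167.53
v = 20.1 mL / 167.53 = 0.120 mL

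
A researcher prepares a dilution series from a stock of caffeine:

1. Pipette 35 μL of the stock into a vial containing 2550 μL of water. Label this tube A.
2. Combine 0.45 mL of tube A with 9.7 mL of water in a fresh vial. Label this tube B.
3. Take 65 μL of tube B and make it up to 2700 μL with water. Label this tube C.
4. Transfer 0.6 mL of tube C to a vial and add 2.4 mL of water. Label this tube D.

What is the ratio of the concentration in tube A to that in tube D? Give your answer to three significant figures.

4.68 × 10^3

Step 1: 35 μL + 2550 μL = 2585 μL total → factor 2585/35 = 73.857
Step 2: 0.45 mL + 9.7 mL = 10.15 mL total → factor 10.15/0.45 = 22.556
Step 3: 65 μL brought to 2700 μL → factor 2700/65 = 41.538
Step 4: 0.6 mL + 2.4 mL = 3 mL total → factor 3/0.6 = 5
Dilution factor to tube A = 73.857; to tube D = 3.4599 × 10^5
[tube A]/[tube D] = (factor to tube D)/(factor to tube A) = 3.4599 × 10^5/73.857 = 4.68 × 10^3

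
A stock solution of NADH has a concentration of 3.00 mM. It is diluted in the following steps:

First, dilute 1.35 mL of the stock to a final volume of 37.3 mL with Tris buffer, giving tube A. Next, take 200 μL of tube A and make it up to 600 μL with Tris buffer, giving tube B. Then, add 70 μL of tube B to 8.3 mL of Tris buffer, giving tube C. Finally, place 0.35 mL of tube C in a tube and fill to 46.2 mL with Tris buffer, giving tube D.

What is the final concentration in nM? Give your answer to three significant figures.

2.29 nM

Step 1: 1.35 mL brought to 37.3 mL → factor 37.3/1.35 = 27.63
Step 2: 200 μL brought to 600 μL → factor 600/200 = 3
Step 3: 70 μL + 8.3 mL = 8370 μL total → factor 8370/70 = 119.57
Step 4: 0.35 mL brought to 46.2 mL → factor 46.2/0.35 = 132
Overall dilution factor = 27.63 × 3 × 119.57 × 132 = 1.3083 × 10^6
Final = 3.00 mM / 1.3083 × 10^6 = 2.293 × 10^-6 mM = 2.29 nM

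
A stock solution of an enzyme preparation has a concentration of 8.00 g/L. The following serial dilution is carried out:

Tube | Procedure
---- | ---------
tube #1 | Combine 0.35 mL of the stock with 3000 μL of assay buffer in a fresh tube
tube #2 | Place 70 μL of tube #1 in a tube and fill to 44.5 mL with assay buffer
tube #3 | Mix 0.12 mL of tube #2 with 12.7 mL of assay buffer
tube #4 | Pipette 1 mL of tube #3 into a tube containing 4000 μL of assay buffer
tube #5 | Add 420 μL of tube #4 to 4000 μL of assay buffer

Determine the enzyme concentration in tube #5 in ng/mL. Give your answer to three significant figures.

Step 1: 0.35 mL + 3000 μL = 3.35 mL total → factor 3.35/0.35 = 9.5714
Step 2: 70 μL brought to 44.5 mL → factor 44500/70 = 635.71
Step 3: 0.12 mL + 12.7 mL = 12.82 mL total → factor 12.82/0.12 = 106.83
Step 4: 1 mL + 4000 μL = 5 mL total → factor 5/1 = 5
Step 5: 420 μL + 4000 μL = 4420 μL total → factor 4420/420 = 10.524
Overall dilution factor = 9.5714 × 635.71 × 106.83 × 5 × 10.524 = 3.4205 × 10^7
Final = 8.00 g/L / 3.4205 × 10^7 = 2.339 × 10^-7 g/L = 0.234 ng/mL

0.234 ng/mL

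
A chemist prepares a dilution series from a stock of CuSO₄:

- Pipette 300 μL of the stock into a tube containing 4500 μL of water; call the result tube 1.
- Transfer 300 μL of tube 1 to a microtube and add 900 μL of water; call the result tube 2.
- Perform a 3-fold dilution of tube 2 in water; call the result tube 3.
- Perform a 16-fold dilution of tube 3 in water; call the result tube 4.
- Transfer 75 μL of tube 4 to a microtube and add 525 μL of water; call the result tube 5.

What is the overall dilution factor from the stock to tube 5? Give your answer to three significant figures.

2.46 × 10^4

Step 1: 300 μL + 4500 μL = 4800 μL total → factor 4800/300 = 16
Step 2: 300 μL + 900 μL = 1200 μL total → factor 1200/300 = 4
Step 3: 3-fold → factor 3
Step 4: 16-fold → factor 16
Step 5: 75 μL + 525 μL = 600 μL total → factor 600/75 = 8
Overall dilution factor = 16 × 4 × 3 × 16 × 8 = 24576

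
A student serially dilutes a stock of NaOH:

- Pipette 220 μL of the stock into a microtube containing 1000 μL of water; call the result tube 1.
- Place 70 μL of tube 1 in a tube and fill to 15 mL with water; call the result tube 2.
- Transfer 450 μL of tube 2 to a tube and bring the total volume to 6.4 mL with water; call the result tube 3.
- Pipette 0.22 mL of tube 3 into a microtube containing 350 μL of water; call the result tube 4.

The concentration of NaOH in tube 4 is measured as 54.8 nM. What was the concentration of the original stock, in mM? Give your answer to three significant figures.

2.40 mM

Step 1: 220 μL + 1000 μL = 1220 μL total → factor 1220/220 = 5.5455
Step 2: 70 μL brought to 15 mL → factor 15000/70 = 214.29
Step 3: 450 μL brought to 6.4 mL → factor 6400/450 = 14.222
Step 4: 0.22 mL + 350 μL = 0.57 mL total → factor 0.57/0.22 = 2.5909
Overall dilution factor = 5.5455 × 214.29 × 14.222 × 2.5909 = 43787
Stock = 54.8 nM × 43787 = 2.400 × 10^6 nM = 2.40 mM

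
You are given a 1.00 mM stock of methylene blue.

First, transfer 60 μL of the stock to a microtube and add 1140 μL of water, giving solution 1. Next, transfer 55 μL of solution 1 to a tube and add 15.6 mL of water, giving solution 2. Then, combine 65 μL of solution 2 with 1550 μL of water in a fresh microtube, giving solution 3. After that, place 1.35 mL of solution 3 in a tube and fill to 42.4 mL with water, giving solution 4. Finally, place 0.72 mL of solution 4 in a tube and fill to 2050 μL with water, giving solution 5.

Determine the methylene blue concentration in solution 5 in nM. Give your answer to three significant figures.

Step 1: 60 μL + 1140 μL = 1200 μL total → factor 1200/60 = 20
Step 2: 55 μL + 15.6 mL = 15655 μL total → factor 15655/55 = 284.64
Step 3: 65 μL + 1550 μL = 1615 μL total → factor 1615/65 = 24.846
Step 4: 1.35 mL brought to 42.4 mL → factor 42.4/1.35 = 31.407
Step 5: 0.72 mL brought to 2050 μL → factor 2.05/0.72 = 2.8472
Overall dilution factor = 20 × 284.64 × 24.846 × 31.407 × 2.8472 = 1.2648 × 10^7
Final = 1.00 mM / 1.2648 × 10^7 = 7.906 × 10^-8 mM = 0.0791 nM

0.0791 nM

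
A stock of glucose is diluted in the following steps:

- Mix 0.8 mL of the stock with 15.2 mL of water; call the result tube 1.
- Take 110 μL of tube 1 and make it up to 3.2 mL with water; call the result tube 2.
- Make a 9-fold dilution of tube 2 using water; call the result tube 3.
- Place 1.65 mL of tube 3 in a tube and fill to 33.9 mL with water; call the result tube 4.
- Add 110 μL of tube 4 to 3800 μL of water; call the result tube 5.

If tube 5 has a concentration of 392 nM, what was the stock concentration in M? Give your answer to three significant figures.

Step 1: 0.8 mL + 15.2 mL = 16 mL total → factor 16/0.8 = 20
Step 2: 110 μL brought to 3.2 mL → factor 3200/110 = 29.091
Step 3: 9-fold → factor 9
Step 4: 1.65 mL brought to 33.9 mL → factor 33.9/1.65 = 20.545
Step 5: 110 μL + 3800 μL = 3910 μL total → factor 3910/110 = 35.545
Overall dilution factor = 20 × 29.091 × 9 × 20.545 × 35.545 = 3.8241 × 10^6
Stock = 392 nM × 3.8241 × 10^6 = 1.499 × 10^9 nM = 1.50 M

1.50 M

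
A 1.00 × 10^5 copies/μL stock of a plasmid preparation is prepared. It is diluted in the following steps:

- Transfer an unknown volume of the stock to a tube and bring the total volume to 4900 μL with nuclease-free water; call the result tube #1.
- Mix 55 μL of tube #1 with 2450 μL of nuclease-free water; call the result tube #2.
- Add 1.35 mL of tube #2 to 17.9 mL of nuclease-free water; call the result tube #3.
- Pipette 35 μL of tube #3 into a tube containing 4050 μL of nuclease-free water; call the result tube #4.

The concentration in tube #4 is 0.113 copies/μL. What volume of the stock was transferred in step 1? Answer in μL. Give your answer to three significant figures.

420 μL

Step 1: v brought to 4900 μL → factor = 4900 μL/v
Step 2: 55 μL + 2450 μL = 2505 μL total → factor 2505/55 = 45.545
Step 3: 1.35 mL + 17.9 mL = 19.25 mL total → factor 19.25/1.35 = 14.259
Step 4: 35 μL + 4050 μL = 4085 μL total → factor 4085/35 = 116.71
Product of known-step factors = 75799
Overall factor = 1.00 × 10^5 copies/μL / (0.113 copies/μL) = 8.8496 × 10^5
Step-1 factor = 8.8496 × 10^5 / 75799 = 11.675
v = 4900 μL / 11.675 = 420 μL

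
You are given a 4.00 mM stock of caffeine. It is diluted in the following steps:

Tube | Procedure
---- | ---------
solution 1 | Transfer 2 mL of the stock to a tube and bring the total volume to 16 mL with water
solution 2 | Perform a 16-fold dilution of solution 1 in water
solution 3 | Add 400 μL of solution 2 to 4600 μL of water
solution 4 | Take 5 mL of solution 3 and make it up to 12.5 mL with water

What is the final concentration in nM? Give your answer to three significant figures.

Step 1: 2 mL brought to 16 mL → factor 16/2 = 8
Step 2: 16-fold → factor 16
Step 3: 400 μL + 4600 μL = 5000 μL total → factor 5000/400 = 12.5
Step 4: 5 mL brought to 12.5 mL → factor 12.5/5 = 2.5
Overall dilution factor = 8 × 16 × 12.5 × 2.5 = 4000
Final = 4.00 mM / 4000 = 0.001000 mM = 1.00 × 10^3 nM

1.00 × 10^3 nM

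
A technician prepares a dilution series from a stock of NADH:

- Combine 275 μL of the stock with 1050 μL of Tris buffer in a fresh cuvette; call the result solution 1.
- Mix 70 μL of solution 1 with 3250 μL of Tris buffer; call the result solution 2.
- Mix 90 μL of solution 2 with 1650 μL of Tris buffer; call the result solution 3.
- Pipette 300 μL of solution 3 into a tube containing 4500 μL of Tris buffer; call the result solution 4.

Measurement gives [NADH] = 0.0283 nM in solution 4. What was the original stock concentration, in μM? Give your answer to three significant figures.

Step 1: 275 μL + 1050 μL = 1325 μL total → factor 1325/275 = 4.8182
Step 2: 70 μL + 3250 μL = 3320 μL total → factor 3320/70 = 47.429
Step 3: 90 μL + 1650 μL = 1740 μL total → factor 1740/90 = 19.333
Step 4: 300 μL + 4500 μL = 4800 μL total → factor 4800/300 = 16
Overall dilution factor = 4.8182 × 47.429 × 19.333 × 16 = 70689
Stock = 0.0283 nM × 70689 = 2000 nM = 2.00 μM

2.00 μM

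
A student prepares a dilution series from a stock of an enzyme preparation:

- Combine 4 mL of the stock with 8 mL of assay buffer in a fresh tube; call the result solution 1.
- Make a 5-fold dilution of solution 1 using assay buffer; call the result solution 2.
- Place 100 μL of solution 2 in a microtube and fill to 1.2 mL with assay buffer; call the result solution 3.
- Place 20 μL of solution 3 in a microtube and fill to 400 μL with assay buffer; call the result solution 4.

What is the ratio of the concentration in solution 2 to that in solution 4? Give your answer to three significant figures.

240

Step 1: 4 mL + 8 mL = 12 mL total → factor 12/4 = 3
Step 2: 5-fold → factor 5
Step 3: 100 μL brought to 1.2 mL → factor 1200/100 = 12
Step 4: 20 μL brought to 400 μL → factor 400/20 = 20
Dilution factor to solution 2 = 15; to solution 4 = 3600
[solution 2]/[solution 4] = (factor to solution 4)/(factor to solution 2) = 3600/15 = 240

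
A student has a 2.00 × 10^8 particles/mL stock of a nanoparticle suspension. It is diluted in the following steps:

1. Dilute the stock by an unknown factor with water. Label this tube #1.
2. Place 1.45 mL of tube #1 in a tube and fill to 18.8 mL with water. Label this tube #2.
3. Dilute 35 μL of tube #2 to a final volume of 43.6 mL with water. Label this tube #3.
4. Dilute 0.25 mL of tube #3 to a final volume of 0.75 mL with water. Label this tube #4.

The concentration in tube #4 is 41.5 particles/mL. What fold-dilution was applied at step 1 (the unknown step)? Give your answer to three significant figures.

Step 1: unknown factor x
Step 2: 1.45 mL brought to 18.8 mL → factor 18.8/1.45 = 12.966
Step 3: 35 μL brought to 43.6 mL → factor 43600/35 = 1245.7
Step 4: 0.25 mL brought to 0.75 mL → factor 0.75/0.25 = 3
Product of known-step factors = 48454
Overall factor = 2.00 × 10^8 particles/mL / (41.5 particles/mL) = 4.8193 × 10^6
x = 4.8193 × 10^6 / 48454 = 99.5

99.5-fold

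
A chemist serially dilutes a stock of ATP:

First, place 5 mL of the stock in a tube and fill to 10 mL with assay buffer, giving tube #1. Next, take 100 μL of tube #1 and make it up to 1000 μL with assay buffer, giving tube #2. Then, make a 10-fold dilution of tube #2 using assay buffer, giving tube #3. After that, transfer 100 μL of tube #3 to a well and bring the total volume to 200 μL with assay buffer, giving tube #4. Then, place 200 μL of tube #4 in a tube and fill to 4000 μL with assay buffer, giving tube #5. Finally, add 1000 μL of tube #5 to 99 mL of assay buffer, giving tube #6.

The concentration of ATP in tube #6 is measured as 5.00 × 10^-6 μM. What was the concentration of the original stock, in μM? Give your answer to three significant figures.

Step 1: 5 mL brought to 10 mL → factor 10/5 = 2
Step 2: 100 μL brought to 1000 μL → factor 1000/100 = 10
Step 3: 10-fold → factor 10
Step 4: 100 μL brought to 200 μL → factor 200/100 = 2
Step 5: 200 μL brought to 4000 μL → factor 4000/200 = 20
Step 6: 1000 μL + 99 mL = 1 × 10^5 μL total → factor 1 × 10^5/1000 = 100
Overall dilution factor = 2 × 10 × 10 × 2 × 20 × 100 = 8 × 10^5
Stock = 5.00 × 10^-6 μM × 8 × 10^5 = 4.00 μM

4.00 μM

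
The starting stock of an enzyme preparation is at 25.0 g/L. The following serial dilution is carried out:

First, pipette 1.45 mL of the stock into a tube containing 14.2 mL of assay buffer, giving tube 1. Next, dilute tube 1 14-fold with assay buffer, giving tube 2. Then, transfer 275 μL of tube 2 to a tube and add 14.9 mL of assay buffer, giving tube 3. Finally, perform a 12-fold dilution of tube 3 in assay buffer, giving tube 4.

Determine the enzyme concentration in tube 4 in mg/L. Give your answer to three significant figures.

0.250 mg/L

Step 1: 1.45 mL + 14.2 mL = 15.65 mL total → factor 15.65/1.45 = 10.793
Step 2: 14-fold → factor 14
Step 3: 275 μL + 14.9 mL = 15175 μL total → factor 15175/275 = 55.182
Step 4: 12-fold → factor 12
Overall dilution factor = 10.793 × 14 × 55.182 × 12 = 1.0006 × 10^5
Final = 25.0 g/L / 1.0006 × 10^5 = 0.0002499 g/L = 0.250 mg/L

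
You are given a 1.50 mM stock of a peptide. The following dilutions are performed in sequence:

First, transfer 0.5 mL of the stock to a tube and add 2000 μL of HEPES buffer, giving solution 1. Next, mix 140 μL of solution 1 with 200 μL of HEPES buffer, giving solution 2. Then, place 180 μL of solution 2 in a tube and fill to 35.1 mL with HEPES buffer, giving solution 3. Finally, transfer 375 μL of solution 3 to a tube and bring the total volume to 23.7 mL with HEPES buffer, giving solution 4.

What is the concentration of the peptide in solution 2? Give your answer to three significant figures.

Step 1: 0.5 mL + 2000 μL = 2.5 mL total → factor 2.5/0.5 = 5
Step 2: 140 μL + 200 μL = 340 μL total → factor 340/140 = 2.4286
Dilution factor through solution 2 = 5 × 2.4286 = 12.143
[solution 2] = 1.50 mM / 12.143 = 0.124 mM

0.124 mM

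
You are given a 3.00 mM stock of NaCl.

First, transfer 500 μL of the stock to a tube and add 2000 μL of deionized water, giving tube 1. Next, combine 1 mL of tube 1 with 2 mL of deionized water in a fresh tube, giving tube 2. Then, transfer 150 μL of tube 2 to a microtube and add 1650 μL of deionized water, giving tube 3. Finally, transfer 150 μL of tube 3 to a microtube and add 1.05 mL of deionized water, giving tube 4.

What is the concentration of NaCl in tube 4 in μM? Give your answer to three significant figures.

2.08 μM

Step 1: 500 μL + 2000 μL = 2500 μL total → factor 2500/500 = 5
Step 2: 1 mL + 2 mL = 3 mL total → factor 3/1 = 3
Step 3: 150 μL + 1650 μL = 1800 μL total → factor 1800/150 = 12
Step 4: 150 μL + 1.05 mL = 1200 μL total → factor 1200/150 = 8
Overall dilution factor = 5 × 3 × 12 × 8 = 1440
Final = 3.00 mM / 1440 = 0.002083 mM = 2.08 μM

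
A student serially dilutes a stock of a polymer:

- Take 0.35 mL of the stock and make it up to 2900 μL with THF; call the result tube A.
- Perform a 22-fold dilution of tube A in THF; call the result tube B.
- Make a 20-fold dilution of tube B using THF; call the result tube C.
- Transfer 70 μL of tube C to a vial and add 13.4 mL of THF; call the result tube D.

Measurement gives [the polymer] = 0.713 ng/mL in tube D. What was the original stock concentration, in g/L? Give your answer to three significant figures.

Step 1: 0.35 mL brought to 2900 μL → factor 2.9/0.35 = 8.2857
Step 2: 22-fold → factor 22
Step 3: 20-fold → factor 20
Step 4: 70 μL + 13.4 mL = 13470 μL total → factor 13470/70 = 192.43
Overall dilution factor = 8.2857 × 22 × 20 × 192.43 = 7.0154 × 10^5
Stock = 0.713 ng/mL × 7.0154 × 10^5 = 5.002 × 10^5 ng/mL = 0.500 g/L

0.500 g/L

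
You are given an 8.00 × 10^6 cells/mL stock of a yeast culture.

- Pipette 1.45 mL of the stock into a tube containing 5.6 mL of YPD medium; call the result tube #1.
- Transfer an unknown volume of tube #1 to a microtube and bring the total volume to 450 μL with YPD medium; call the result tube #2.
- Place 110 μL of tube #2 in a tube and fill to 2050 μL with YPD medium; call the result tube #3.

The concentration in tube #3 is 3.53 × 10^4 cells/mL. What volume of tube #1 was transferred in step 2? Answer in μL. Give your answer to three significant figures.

180 μL

Step 1: 1.45 mL + 5.6 mL = 7.05 mL total → factor 7.05/1.45 = 4.8621
Step 2: v brought to 450 μL → factor = 450 μL/v
Step 3: 110 μL brought to 2050 μL → factor 2050/110 = 18.636
Product of known-step factors = 90.611
Overall factor = 8.00 × 10^6 cells/mL / (3.53 × 10^4 cells/mL) = 226.63
Step-2 factor = 226.63 / 90.611 = 2.5011
v = 450 μL / 2.5011 = 180 μL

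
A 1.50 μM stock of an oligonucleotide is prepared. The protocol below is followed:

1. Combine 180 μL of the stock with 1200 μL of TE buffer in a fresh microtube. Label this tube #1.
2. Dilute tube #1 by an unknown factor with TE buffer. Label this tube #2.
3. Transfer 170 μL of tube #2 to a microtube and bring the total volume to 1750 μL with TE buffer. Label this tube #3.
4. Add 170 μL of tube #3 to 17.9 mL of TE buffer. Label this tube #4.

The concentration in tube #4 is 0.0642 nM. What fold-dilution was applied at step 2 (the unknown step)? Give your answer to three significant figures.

2.79-fold

Step 1: 180 μL + 1200 μL = 1380 μL total → factor 1380/180 = 7.6667
Step 2: unknown factor x
Step 3: 170 μL brought to 1750 μL → factor 1750/170 = 10.294
Step 4: 170 μL + 17.9 mL = 18070 μL total → factor 18070/170 = 106.29
Product of known-step factors = 8388.9
Overall factor = 1.50 μM / (0.0642 nM) = 23364
x = 23364 / 8388.9 = 2.79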